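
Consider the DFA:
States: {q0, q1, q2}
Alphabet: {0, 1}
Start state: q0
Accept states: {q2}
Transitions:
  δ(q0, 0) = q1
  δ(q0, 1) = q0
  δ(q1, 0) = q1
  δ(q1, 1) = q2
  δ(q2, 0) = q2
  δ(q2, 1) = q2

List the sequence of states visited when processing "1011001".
Starting at q0
Read '1': q0 -> q0
Read '0': q0 -> q1
Read '1': q1 -> q2
Read '1': q2 -> q2
Read '0': q2 -> q2
Read '0': q2 -> q2
Read '1': q2 -> q2

Final answer: q0 -> q0 -> q1 -> q2 -> q2 -> q2 -> q2 -> q2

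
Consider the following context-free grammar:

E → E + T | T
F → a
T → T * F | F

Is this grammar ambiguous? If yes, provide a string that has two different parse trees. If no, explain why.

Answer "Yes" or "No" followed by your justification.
This is the standard stratified expression grammar: '+' is introduced only by the left-recursive rule E → E + T and '*' only by the left-recursive rule T → T * F, with F → a. For any string, the last '+' must be the one produced at the root E (everything after it is a T containing no '+'), and likewise within each T the last '*' is produced at its root. This fixes the parse tree uniquely (left-associative, '*' binding tighter than '+'), so every string has exactly one parse tree.

Final answer: No - the grammar is unambiguous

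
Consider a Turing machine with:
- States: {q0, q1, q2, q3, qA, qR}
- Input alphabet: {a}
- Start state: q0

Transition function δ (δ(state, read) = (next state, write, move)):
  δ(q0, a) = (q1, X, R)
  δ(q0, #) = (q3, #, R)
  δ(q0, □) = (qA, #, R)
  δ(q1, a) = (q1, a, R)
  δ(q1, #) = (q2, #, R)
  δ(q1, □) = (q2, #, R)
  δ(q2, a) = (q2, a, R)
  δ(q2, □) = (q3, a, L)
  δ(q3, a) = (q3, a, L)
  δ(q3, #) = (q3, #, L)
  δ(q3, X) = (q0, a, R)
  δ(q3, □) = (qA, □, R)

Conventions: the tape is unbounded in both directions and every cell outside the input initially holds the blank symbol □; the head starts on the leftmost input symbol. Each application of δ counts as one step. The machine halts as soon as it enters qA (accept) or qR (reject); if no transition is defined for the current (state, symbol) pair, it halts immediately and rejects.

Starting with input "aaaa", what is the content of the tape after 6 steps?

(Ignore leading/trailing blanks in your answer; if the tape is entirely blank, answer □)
Step 0: [q0]aaaa (head at position 0)
Step 1: δ(q0, a) = (q1, X, R)  ⊢  X[q1]aaa (head at position 1)
Step 2: δ(q1, a) = (q1, a, R)  ⊢  Xa[q1]aa (head at position 2)
Step 3: δ(q1, a) = (q1, a, R)  ⊢  Xaa[q1]a (head at position 3)
Step 4: δ(q1, a) = (q1, a, R)  ⊢  Xaaa[q1]□ (head at position 4)
Step 5: δ(q1, □) = (q2, #, R)  ⊢  Xaaa#[q2]□ (head at position 5)
Step 6: δ(q2, □) = (q3, a, L)  ⊢  Xaaa[q3]#a (head at position 4)
Tape after 6 steps (ignoring surrounding blanks): Xaaa#a

Final answer: Tape: Xaaa#a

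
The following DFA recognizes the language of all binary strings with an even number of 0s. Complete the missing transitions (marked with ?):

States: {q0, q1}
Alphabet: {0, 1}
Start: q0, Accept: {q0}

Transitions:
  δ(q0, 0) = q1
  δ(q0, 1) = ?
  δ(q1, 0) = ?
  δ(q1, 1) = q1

What each state remembers (consistent with the given transitions and accept states):
  q0: an even number of 0s has been read so far
  q1: an odd number of 0s has been read so far
Filling in the missing entries:
  δ(q0, 1): in q0 (an even number of 0s has been read so far), after reading 1 we have: an even number of 0s has been read so far → q0
  δ(q1, 0): in q1 (an odd number of 0s has been read so far), after reading 0 we have: an even number of 0s has been read so far → q0

Final answer: δ(q0, 1) = q0; δ(q1, 0) = q0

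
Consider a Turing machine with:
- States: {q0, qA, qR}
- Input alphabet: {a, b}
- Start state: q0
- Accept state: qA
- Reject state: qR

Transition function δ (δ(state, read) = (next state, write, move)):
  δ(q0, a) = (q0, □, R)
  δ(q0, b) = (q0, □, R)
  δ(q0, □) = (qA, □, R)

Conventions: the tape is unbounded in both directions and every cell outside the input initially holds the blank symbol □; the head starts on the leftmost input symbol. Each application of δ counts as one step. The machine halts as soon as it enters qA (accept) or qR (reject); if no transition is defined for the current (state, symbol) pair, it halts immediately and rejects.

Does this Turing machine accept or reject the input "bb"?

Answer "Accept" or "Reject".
Step 0: [q0]bb (head at position 0)
Step 1: δ(q0, b) = (q0, □, R)  ⊢  □[q0]b (head at position 1)
Step 2: δ(q0, b) = (q0, □, R)  ⊢  □□[q0]□ (head at position 2)
Step 3: δ(q0, □) = (qA, □, R)  ⊢  □□□[qA]□ (head at position 3)
The machine is in qA, so it halts and accepts.

Final answer: Accept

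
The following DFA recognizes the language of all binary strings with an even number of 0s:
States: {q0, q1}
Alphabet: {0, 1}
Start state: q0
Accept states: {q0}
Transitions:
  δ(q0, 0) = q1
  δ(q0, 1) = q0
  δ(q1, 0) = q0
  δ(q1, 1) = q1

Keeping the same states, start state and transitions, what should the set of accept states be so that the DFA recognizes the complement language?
The DFA is complete (every state has a transition on every symbol), so the complement
is recognized by the same DFA with accepting and non-accepting states swapped.
Original accept states: {q0}
Complement accept states = All states - Original accept states
= {q0, q1} - {q0}
= {q1}
Complement language: strings with an ODD number of 0s

Final answer: {q1}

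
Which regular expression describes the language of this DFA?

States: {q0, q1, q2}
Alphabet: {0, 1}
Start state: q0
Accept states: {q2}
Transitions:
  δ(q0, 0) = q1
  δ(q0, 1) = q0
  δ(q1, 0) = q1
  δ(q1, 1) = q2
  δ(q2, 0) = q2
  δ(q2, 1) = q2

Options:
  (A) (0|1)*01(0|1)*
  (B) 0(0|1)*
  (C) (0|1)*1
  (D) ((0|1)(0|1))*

Testing sample strings against the DFA:
  '0001' -> accepted
  '10010' -> accepted
  '111' -> rejected
  '0110' -> accepted
Checking each option for a counterexample:
  (A) (0|1)*01(0|1)*: agrees with the DFA on all strings of length ≤ 4
  (B) 0(0|1)*: '0' is rejected by the DFA but matches the regex → eliminated
  (C) (0|1)*1: '1' is rejected by the DFA but matches the regex → eliminated
  (D) ((0|1)(0|1))*: ε is rejected by the DFA but matches the regex → eliminated
Only (A) (0|1)*01(0|1)* is consistent with the DFA.

Final answer: (A) (0|1)*01(0|1)*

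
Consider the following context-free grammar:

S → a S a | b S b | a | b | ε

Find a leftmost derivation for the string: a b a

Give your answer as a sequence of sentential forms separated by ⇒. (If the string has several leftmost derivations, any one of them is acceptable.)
Start with S.
Step 1: the leftmost non-terminal is S; apply S → a S a:  a S a
Step 2: the leftmost non-terminal is S; apply S → b:  a b a

Final answer: S ⇒ a S a ⇒ a b a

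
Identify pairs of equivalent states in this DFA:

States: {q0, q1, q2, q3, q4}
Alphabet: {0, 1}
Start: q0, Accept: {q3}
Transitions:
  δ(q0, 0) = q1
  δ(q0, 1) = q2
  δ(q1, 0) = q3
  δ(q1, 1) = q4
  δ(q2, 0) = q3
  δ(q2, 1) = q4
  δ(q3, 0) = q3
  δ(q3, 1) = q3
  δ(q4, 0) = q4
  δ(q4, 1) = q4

Using the table-filling algorithm:
Round 0 – mark pairs where exactly one state is accepting: (q0,q3), (q1,q3), (q2,q3), (q3,q4)
Round 1 – newly marked: (q0,q1) [on 0: q1 vs q3, already marked]; (q0,q2) [on 0: q1 vs q3, already marked]; (q1,q4) [on 0: q3 vs q4, already marked]; (q2,q4) [on 0: q3 vs q4, already marked]
Round 2 – newly marked: (q0,q4) [on 0: q1 vs q4, already marked]
No further pairs can be marked.
(q1, q2) unmarked: δ(q1,0)=q3, δ(q2,0)=q3; δ(q1,1)=q4, δ(q2,1)=q4 → equivalent
Equivalent pairs: (q1, q2)

Final answer: Equivalent pairs: (q1, q2)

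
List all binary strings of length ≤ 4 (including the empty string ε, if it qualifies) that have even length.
Checking every binary string of length 0 to 4:
  Length 0: accepted: ε | rejected: (none)
  Length 1: accepted: (none) | rejected: 0, 1
  Length 2: accepted: 00, 01, 10, 11 | rejected: (none)
  Length 3: accepted: (none) | rejected: 000, 001, 010, 011, 100, 101, 110, 111
  Length 4: accepted: 0000, 0001, 0010, 0011, 0100, 0101, 0110, 0111, 1000, 1001, 1010, 1011, 1100, 1101, 1110, 1111 | rejected: (none)
Total: 21 string(s).

Final answer: ε, 00, 01, 10, 11, 0000, 0001, 0010, 0011, 0100, 0101, 0110, 0111, 1000, 1001, 1010, 1011, 1100, 1101, 1110, 1111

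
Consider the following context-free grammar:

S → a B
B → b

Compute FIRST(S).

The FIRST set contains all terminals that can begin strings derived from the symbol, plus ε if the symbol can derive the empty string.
S has the single production S → a B, whose right-hand side begins with the terminal a. So FIRST(S) = {a}.

Final answer: {a}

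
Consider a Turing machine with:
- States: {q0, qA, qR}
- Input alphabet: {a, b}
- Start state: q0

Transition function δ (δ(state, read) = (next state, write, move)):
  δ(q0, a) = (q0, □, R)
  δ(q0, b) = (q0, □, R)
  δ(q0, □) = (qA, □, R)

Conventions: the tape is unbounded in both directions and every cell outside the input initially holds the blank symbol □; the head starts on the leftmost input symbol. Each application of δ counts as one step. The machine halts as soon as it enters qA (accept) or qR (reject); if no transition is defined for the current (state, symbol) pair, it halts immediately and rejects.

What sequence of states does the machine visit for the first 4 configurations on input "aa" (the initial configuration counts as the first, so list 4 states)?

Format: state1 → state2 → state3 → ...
Step 0: [q0]aa (head at position 0)
Step 1: δ(q0, a) = (q0, □, R)  ⊢  □[q0]a (head at position 1)
Step 2: δ(q0, a) = (q0, □, R)  ⊢  □□[q0]□ (head at position 2)
Step 3: δ(q0, □) = (qA, □, R)  ⊢  □□□[qA]□ (head at position 3)
Reading off the states of these 4 configurations: q0 → q0 → q0 → qA

Final answer: q0 → q0 → q0 → qA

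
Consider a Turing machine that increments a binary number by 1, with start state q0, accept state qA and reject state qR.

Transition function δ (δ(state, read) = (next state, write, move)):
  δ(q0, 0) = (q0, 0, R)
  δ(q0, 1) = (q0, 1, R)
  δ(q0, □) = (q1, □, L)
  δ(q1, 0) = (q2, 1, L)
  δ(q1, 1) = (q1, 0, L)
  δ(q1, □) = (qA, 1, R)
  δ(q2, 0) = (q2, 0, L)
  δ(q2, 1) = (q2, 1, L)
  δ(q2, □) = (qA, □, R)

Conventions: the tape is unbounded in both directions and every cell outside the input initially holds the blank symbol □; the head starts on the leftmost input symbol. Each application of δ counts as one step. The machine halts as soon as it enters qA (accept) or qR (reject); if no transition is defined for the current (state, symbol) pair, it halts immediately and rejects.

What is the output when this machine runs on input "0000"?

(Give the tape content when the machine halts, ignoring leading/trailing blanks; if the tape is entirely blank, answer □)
Step 0: [q0]0000 (head at position 0)
Step 1: δ(q0, 0) = (q0, 0, R)  ⊢  0[q0]000 (head at position 1)
Step 2: δ(q0, 0) = (q0, 0, R)  ⊢  00[q0]00 (head at position 2)
Step 3: δ(q0, 0) = (q0, 0, R)  ⊢  000[q0]0 (head at position 3)
Step 4: δ(q0, 0) = (q0, 0, R)  ⊢  0000[q0]□ (head at position 4)
Step 5: δ(q0, □) = (q1, □, L)  ⊢  000[q1]0□ (head at position 3)
Step 6: δ(q1, 0) = (q2, 1, L)  ⊢  00[q2]01□ (head at position 2)
Step 7: δ(q2, 0) = (q2, 0, L)  ⊢  0[q2]001□ (head at position 1)
Step 8: δ(q2, 0) = (q2, 0, L)  ⊢  [q2]0001□ (head at position 0)
Step 9: δ(q2, 0) = (q2, 0, L)  ⊢  [q2]□0001□ (head at position -1)
Step 10: δ(q2, □) = (qA, □, R)  ⊢  □[qA]0001□ (head at position 0)
The machine is in qA, so it halts and accepts.
Tape content when halted (ignoring surrounding blanks): 0001

Final answer: Output: 0001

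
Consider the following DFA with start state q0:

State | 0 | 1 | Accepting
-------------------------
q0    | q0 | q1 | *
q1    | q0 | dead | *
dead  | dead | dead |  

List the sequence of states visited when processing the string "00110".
q0 → q0 → q0 → q1 → dead → dead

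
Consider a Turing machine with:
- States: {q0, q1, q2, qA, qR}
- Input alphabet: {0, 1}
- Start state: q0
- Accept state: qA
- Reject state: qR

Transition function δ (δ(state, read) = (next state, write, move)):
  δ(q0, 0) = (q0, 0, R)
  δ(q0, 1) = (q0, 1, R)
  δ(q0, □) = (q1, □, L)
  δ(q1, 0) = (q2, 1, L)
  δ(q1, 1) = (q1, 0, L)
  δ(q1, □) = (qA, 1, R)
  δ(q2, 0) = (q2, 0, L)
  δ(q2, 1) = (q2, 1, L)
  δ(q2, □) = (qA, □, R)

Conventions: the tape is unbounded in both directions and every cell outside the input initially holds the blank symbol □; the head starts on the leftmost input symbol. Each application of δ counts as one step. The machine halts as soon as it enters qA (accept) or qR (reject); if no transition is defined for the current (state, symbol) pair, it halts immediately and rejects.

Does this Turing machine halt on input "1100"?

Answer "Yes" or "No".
Step 0: [q0]1100 (head at position 0)
Step 1: δ(q0, 1) = (q0, 1, R)  ⊢  1[q0]100 (head at position 1)
Step 2: δ(q0, 1) = (q0, 1, R)  ⊢  11[q0]00 (head at position 2)
Step 3: δ(q0, 0) = (q0, 0, R)  ⊢  110[q0]0 (head at position 3)
Step 4: δ(q0, 0) = (q0, 0, R)  ⊢  1100[q0]□ (head at position 4)
Step 5: δ(q0, □) = (q1, □, L)  ⊢  110[q1]0□ (head at position 3)
Step 6: δ(q1, 0) = (q2, 1, L)  ⊢  11[q2]01□ (head at position 2)
Step 7: δ(q2, 0) = (q2, 0, L)  ⊢  1[q2]101□ (head at position 1)
Step 8: δ(q2, 1) = (q2, 1, L)  ⊢  [q2]1101□ (head at position 0)
Step 9: δ(q2, 1) = (q2, 1, L)  ⊢  [q2]□1101□ (head at position -1)
Step 10: δ(q2, □) = (qA, □, R)  ⊢  □[qA]1101□ (head at position 0)
The machine is in qA, so it halts and accepts.
It halts after 10 steps.

Final answer: Yes - halts after 10 steps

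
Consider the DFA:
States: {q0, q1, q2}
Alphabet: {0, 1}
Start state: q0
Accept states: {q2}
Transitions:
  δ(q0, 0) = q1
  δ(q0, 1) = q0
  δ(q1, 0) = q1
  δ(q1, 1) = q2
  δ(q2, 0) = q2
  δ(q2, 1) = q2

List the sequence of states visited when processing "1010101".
Starting at q0
Read '1': q0 -> q0
Read '0': q0 -> q1
Read '1': q1 -> q2
Read '0': q2 -> q2
Read '1': q2 -> q2
Read '0': q2 -> q2
Read '1': q2 -> q2

Final answer: q0 -> q0 -> q1 -> q2 -> q2 -> q2 -> q2 -> q2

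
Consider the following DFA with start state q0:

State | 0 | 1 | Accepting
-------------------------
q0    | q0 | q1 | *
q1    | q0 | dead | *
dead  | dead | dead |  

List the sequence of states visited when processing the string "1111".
q0 → q1 → dead → dead → dead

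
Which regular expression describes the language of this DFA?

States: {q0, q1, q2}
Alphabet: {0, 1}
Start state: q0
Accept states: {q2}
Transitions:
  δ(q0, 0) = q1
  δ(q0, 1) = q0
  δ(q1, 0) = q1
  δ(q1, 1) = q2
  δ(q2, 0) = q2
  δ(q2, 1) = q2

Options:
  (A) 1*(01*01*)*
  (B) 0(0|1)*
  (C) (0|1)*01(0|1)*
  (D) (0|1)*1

Testing sample strings against the DFA:
  '101' -> accepted
  '11011' -> accepted
  '10' -> rejected
  '10' -> rejected
Checking each option for a counterexample:
  (A) 1*(01*01*)*: ε is rejected by the DFA but matches the regex → eliminated
  (B) 0(0|1)*: '0' is rejected by the DFA but matches the regex → eliminated
  (C) (0|1)*01(0|1)*: agrees with the DFA on all strings of length ≤ 4
  (D) (0|1)*1: '1' is rejected by the DFA but matches the regex → eliminated
Only (C) (0|1)*01(0|1)* is consistent with the DFA.

Final answer: (C) (0|1)*01(0|1)*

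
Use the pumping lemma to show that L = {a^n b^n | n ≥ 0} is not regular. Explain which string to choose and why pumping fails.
Language: L = {a^n b^n | n ≥ 0} (equal numbers of a's followed by b's)
Step 1: Assume for contradiction that L is regular, with pumping length p.
Step 2: Choose s = a^p b^p. Then s ∈ L (it has p a's followed by p b's) and |s| ≥ p.
Step 3: Consider any decomposition s = xyz with |xy| ≤ p and |y| > 0. Since |xy| ≤ p and the first p symbols of s are all a's, y = a^k for some k with 1 ≤ k ≤ p.
Step 4: Pumping up (i = 2): xy²z = a^(p+k) b^p, which has more a's than b's, so xy²z ∉ L.
This contradicts the pumping lemma, so L is not regular.

Final answer: Choose s = a^p b^p. Since |xy| ≤ p, y = a^k with k ≥ 1. Then xy²z = a^(p+k) b^p ∉ L.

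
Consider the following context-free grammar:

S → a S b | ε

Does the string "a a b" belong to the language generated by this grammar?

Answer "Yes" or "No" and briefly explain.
Every derivation applies S → a S b some number n of times and then S → ε, producing a^n b^n with equally many a's and b's. The string a a b has two a's but only one b, so it cannot be derived.

Final answer: No - no valid derivation exists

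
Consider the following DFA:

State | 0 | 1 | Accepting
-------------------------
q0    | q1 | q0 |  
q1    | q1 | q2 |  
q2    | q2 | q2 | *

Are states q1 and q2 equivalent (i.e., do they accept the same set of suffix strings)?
Try the suffix ε (the empty string).
From q1: q1 — not accepting.
From q2: q2 — accepting.
The two states disagree on this suffix, so they are not equivalent.

Final answer: No. Distinguishing string: ε (the empty string) - accepted from q2 but not from q1.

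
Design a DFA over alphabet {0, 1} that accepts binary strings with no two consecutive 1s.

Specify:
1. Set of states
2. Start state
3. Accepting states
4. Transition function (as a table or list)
One valid DFA (any DFA recognizing the same language is acceptable):
States: {q0, q1, dead}
Start: q0
Accepting: {q0, q1}
Transitions (accepting states marked with *):
State | 0 | 1 | Accepting
-------------------------
q0    | q0 | q1 | *
q1    | q0 | dead | *
dead  | dead | dead |  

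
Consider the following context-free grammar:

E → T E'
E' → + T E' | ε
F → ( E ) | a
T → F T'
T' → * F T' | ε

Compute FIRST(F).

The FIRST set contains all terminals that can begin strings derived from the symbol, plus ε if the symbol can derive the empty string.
FIRST(F): F → ( E ) contributes '(' and F → a contributes 'a', so FIRST(F) = {(, a}. F is not nullable.

Final answer: {(, a}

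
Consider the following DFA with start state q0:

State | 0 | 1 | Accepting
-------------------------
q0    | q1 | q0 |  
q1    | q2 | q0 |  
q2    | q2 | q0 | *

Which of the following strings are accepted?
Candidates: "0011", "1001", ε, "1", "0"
"0011": q0 → q1 → q2 → q0 → q0; q0 is not accepting → rejected
"1001": q0 → q0 → q1 → q2 → q0; q0 is not accepting → rejected
ε: q0; q0 is not accepting → rejected
"1": q0 → q0; q0 is not accepting → rejected
"0": q0 → q1; q1 is not accepting → rejected

Final answer: None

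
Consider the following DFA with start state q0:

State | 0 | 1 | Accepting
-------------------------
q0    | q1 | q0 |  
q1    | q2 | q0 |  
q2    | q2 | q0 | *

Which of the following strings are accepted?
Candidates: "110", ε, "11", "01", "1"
"110": q0 → q0 → q0 → q1; q1 is not accepting → rejected
ε: q0; q0 is not accepting → rejected
"11": q0 → q0 → q0; q0 is not accepting → rejected
"01": q0 → q1 → q0; q0 is not accepting → rejected
"1": q0 → q0; q0 is not accepting → rejected

Final answer: None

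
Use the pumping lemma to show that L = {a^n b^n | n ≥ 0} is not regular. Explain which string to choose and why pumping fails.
Language: L = {a^n b^n | n ≥ 0} (equal numbers of a's followed by b's)
Step 1: Assume for contradiction that L is regular, with pumping length p.
Step 2: Choose s = a^p b^p. Then s ∈ L (it has p a's followed by p b's) and |s| ≥ p.
Step 3: Consider any decomposition s = xyz with |xy| ≤ p and |y| > 0. Since |xy| ≤ p and the first p symbols of s are all a's, y = a^k for some k with 1 ≤ k ≤ p.
Step 4: Pumping up (i = 2): xy²z = a^(p+k) b^p, which has more a's than b's, so xy²z ∉ L.
This contradicts the pumping lemma, so L is not regular.

Final answer: Choose s = a^p b^p. Since |xy| ≤ p, y = a^k with k ≥ 1. Then xy²z = a^(p+k) b^p ∉ L.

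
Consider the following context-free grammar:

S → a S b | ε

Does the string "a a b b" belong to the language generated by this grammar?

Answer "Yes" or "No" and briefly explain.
A derivation exists: S ⇒ a S b ⇒ a a S b b ⇒ a a b b (using S → a S b twice, then S → ε).

Final answer: Yes - a valid derivation exists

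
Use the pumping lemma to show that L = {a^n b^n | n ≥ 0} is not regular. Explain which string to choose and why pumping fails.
Language: L = {a^n b^n | n ≥ 0} (equal numbers of a's followed by b's)
Step 1: Assume for contradiction that L is regular, with pumping length p.
Step 2: Choose s = a^p b^p. Then s ∈ L (it has p a's followed by p b's) and |s| ≥ p.
Step 3: Consider any decomposition s = xyz with |xy| ≤ p and |y| > 0. Since |xy| ≤ p and the first p symbols of s are all a's, y = a^k for some k with 1 ≤ k ≤ p.
Step 4: Pumping up (i = 2): xy²z = a^(p+k) b^p, which has more a's than b's, so xy²z ∉ L.
This contradicts the pumping lemma, so L is not regular.

Final answer: Choose s = a^p b^p. Since |xy| ≤ p, y = a^k with k ≥ 1. Then xy²z = a^(p+k) b^p ∉ L.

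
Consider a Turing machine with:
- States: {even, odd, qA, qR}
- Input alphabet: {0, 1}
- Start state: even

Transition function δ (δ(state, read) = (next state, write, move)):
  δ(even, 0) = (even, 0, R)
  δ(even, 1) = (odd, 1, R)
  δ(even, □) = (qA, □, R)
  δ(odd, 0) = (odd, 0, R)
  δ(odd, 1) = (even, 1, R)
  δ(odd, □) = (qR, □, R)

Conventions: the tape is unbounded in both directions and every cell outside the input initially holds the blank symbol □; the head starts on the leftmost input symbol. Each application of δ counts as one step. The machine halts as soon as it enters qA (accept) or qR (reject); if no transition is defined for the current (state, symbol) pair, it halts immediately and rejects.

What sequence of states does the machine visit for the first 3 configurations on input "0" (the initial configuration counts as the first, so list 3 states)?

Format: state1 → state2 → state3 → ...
Step 0: [even]0 (head at position 0)
Step 1: δ(even, 0) = (even, 0, R)  ⊢  0[even]□ (head at position 1)
Step 2: δ(even, □) = (qA, □, R)  ⊢  0□[qA]□ (head at position 2)
Reading off the states of these 3 configurations: even → even → qA

Final answer: even → even → qA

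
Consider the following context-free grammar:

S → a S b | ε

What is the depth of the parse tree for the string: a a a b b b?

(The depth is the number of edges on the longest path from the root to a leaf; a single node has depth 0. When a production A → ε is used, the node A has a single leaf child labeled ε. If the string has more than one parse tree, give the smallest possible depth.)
The only parse tree applies S → a S b 3 times (once per matching a…b pair) and then S → ε.
The S nodes sit at depths 0, 1, …, 3; the innermost S (depth 3) has the single child ε at depth 4.
The terminal leaves a, b are at depths 1..3, so the longest root-to-leaf path is S → S → … → S → ε with 4 edges.
Depth = 4.

Final answer: 4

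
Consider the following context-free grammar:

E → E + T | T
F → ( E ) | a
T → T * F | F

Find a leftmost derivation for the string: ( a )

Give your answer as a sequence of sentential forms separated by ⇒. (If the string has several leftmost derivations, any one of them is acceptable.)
Start with E.
Step 1: the leftmost non-terminal is E; apply E → T:  T
Step 2: the leftmost non-terminal is T; apply T → F:  F
Step 3: the leftmost non-terminal is F; apply F → ( E ):  ( E )
Step 4: the leftmost non-terminal is E; apply E → T:  ( T )
Step 5: the leftmost non-terminal is T; apply T → F:  ( F )
Step 6: the leftmost non-terminal is F; apply F → a:  ( a )

Final answer: E ⇒ T ⇒ F ⇒ ( E ) ⇒ ( T ) ⇒ ( F ) ⇒ ( a )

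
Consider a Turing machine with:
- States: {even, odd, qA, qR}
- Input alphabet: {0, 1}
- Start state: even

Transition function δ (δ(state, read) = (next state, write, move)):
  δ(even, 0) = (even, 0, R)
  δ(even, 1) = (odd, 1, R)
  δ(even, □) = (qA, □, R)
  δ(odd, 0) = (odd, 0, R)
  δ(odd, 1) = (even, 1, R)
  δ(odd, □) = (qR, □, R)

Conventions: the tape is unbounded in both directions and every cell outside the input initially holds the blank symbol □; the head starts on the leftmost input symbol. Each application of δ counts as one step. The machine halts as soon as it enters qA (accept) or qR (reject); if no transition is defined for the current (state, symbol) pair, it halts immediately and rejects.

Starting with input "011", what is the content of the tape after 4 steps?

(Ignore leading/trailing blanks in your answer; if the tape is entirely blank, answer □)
Step 0: [even]011 (head at position 0)
Step 1: δ(even, 0) = (even, 0, R)  ⊢  0[even]11 (head at position 1)
Step 2: δ(even, 1) = (odd, 1, R)  ⊢  01[odd]1 (head at position 2)
Step 3: δ(odd, 1) = (even, 1, R)  ⊢  011[even]□ (head at position 3)
Step 4: δ(even, □) = (qA, □, R)  ⊢  011□[qA]□ (head at position 4)
Tape after 4 steps (ignoring surrounding blanks): 011

Final answer: Tape: 011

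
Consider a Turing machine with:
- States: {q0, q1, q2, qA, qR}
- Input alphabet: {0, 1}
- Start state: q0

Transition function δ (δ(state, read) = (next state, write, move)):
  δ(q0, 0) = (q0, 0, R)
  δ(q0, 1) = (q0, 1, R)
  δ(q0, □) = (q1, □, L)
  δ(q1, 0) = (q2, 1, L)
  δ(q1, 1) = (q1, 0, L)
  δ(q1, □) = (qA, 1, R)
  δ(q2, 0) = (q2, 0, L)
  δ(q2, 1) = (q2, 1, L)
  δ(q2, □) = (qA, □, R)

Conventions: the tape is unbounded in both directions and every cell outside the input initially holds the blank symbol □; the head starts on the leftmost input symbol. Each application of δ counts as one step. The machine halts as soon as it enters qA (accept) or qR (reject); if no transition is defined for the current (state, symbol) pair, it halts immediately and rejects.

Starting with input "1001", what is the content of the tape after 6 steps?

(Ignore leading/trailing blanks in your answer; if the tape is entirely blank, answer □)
Step 0: [q0]1001 (head at position 0)
Step 1: δ(q0, 1) = (q0, 1, R)  ⊢  1[q0]001 (head at position 1)
Step 2: δ(q0, 0) = (q0, 0, R)  ⊢  10[q0]01 (head at position 2)
Step 3: δ(q0, 0) = (q0, 0, R)  ⊢  100[q0]1 (head at position 3)
Step 4: δ(q0, 1) = (q0, 1, R)  ⊢  1001[q0]□ (head at position 4)
Step 5: δ(q0, □) = (q1, □, L)  ⊢  100[q1]1□ (head at position 3)
Step 6: δ(q1, 1) = (q1, 0, L)  ⊢  10[q1]00□ (head at position 2)
Tape after 6 steps (ignoring surrounding blanks): 1000

Final answer: Tape: 1000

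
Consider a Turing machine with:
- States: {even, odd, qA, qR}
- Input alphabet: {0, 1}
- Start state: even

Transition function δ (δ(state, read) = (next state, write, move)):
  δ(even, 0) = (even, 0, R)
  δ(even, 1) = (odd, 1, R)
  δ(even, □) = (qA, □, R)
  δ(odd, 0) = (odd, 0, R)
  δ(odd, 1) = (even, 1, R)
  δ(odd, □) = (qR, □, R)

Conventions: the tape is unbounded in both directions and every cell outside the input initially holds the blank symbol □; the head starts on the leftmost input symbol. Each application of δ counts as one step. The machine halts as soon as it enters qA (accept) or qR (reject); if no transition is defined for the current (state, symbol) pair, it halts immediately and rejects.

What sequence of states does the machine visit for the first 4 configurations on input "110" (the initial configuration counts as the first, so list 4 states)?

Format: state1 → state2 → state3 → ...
Step 0: [even]110 (head at position 0)
Step 1: δ(even, 1) = (odd, 1, R)  ⊢  1[odd]10 (head at position 1)
Step 2: δ(odd, 1) = (even, 1, R)  ⊢  11[even]0 (head at position 2)
Step 3: δ(even, 0) = (even, 0, R)  ⊢  110[even]□ (head at position 3)
Reading off the states of these 4 configurations: even → odd → even → even

Final answer: even → odd → even → even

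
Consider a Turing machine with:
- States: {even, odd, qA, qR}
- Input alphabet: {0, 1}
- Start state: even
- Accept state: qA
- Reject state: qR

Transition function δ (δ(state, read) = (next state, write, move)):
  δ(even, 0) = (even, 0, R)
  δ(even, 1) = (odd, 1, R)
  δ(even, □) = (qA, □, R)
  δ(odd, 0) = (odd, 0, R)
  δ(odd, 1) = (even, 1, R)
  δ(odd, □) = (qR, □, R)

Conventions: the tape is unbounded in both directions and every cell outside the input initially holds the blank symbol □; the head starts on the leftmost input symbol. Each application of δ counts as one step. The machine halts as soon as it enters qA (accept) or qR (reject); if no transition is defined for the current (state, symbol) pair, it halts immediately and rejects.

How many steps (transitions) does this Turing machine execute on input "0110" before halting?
Step 0: [even]0110 (head at position 0)
Step 1: δ(even, 0) = (even, 0, R)  ⊢  0[even]110 (head at position 1)
Step 2: δ(even, 1) = (odd, 1, R)  ⊢  01[odd]10 (head at position 2)
Step 3: δ(odd, 1) = (even, 1, R)  ⊢  011[even]0 (head at position 3)
Step 4: δ(even, 0) = (even, 0, R)  ⊢  0110[even]□ (head at position 4)
Step 5: δ(even, □) = (qA, □, R)  ⊢  0110□[qA]□ (head at position 5)
The machine is in qA, so it halts and accepts.
Number of transitions executed: 5.

Final answer: 5 steps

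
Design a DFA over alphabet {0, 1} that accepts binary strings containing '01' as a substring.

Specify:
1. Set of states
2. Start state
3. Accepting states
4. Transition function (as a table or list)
One valid DFA (any DFA recognizing the same language is acceptable):
States: {q0, q1, q2}
Start: q0
Accepting: {q2}
Transitions (accepting states marked with *):
State | 0 | 1 | Accepting
-------------------------
q0    | q1 | q0 |  
q1    | q1 | q2 |  
q2    | q2 | q2 | *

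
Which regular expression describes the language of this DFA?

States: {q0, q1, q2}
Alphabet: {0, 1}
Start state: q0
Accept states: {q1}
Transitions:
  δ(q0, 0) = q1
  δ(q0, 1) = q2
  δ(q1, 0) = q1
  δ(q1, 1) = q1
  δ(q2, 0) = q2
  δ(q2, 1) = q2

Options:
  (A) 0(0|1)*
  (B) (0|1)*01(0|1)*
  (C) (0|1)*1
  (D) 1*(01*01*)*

Testing sample strings against the DFA:
  '010' -> accepted
  '010' -> accepted
  '0110' -> accepted
  '11' -> rejected
Checking each option for a counterexample:
  (A) 0(0|1)*: agrees with the DFA on all strings of length ≤ 4
  (B) (0|1)*01(0|1)*: '0' is accepted by the DFA but does not match the regex → eliminated
  (C) (0|1)*1: '0' is accepted by the DFA but does not match the regex → eliminated
  (D) 1*(01*01*)*: ε is rejected by the DFA but matches the regex → eliminated
Only (A) 0(0|1)* is consistent with the DFA.

Final answer: (A) 0(0|1)*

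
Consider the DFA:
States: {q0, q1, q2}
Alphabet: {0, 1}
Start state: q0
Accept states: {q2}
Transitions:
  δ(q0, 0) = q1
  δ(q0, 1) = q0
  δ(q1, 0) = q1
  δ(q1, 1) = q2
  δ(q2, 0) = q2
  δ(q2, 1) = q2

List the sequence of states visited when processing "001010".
Starting at q0
Read '0': q0 -> q1
Read '0': q1 -> q1
Read '1': q1 -> q2
Read '0': q2 -> q2
Read '1': q2 -> q2
Read '0': q2 -> q2

Final answer: q0 -> q1 -> q1 -> q2 -> q2 -> q2 -> q2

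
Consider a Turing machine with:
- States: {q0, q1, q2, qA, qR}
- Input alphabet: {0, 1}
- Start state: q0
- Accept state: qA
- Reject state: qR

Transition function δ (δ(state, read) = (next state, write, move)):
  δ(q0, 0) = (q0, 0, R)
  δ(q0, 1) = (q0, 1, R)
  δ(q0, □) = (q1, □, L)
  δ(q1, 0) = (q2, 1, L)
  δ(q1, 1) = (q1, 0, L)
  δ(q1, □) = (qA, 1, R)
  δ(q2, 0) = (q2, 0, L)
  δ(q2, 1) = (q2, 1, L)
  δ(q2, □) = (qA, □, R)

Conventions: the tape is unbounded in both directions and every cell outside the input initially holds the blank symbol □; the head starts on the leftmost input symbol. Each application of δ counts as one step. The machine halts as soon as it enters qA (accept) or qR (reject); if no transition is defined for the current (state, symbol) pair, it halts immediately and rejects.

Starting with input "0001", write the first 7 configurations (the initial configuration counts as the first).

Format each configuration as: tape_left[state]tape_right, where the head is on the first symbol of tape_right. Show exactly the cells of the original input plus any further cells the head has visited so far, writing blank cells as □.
Step 0: [q0]0001 (head at position 0)
Step 1: δ(q0, 0) = (q0, 0, R)  ⊢  0[q0]001 (head at position 1)
Step 2: δ(q0, 0) = (q0, 0, R)  ⊢  00[q0]01 (head at position 2)
Step 3: δ(q0, 0) = (q0, 0, R)  ⊢  000[q0]1 (head at position 3)
Step 4: δ(q0, 1) = (q0, 1, R)  ⊢  0001[q0]□ (head at position 4)
Step 5: δ(q0, □) = (q1, □, L)  ⊢  000[q1]1□ (head at position 3)
Step 6: δ(q1, 1) = (q1, 0, L)  ⊢  00[q1]00□ (head at position 2)

Final answer: [q0]0001 ⊢ 0[q0]001 ⊢ 00[q0]01 ⊢ 000[q0]1 ⊢ 0001[q0]□ ⊢ 000[q1]1□ ⊢ 00[q1]00□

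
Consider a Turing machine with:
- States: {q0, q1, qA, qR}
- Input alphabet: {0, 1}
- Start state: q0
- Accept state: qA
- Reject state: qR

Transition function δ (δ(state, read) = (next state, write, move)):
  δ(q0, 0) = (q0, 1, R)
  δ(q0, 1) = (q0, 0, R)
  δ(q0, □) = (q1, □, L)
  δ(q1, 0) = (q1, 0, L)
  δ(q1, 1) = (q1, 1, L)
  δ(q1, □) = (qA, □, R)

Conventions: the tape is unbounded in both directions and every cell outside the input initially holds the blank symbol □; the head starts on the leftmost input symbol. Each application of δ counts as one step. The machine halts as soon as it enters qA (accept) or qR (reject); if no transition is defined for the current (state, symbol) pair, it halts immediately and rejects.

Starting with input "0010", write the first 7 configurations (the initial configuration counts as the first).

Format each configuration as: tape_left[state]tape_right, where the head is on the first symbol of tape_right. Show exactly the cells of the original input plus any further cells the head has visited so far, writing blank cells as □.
Step 0: [q0]0010 (head at position 0)
Step 1: δ(q0, 0) = (q0, 1, R)  ⊢  1[q0]010 (head at position 1)
Step 2: δ(q0, 0) = (q0, 1, R)  ⊢  11[q0]10 (head at position 2)
Step 3: δ(q0, 1) = (q0, 0, R)  ⊢  110[q0]0 (head at position 3)
Step 4: δ(q0, 0) = (q0, 1, R)  ⊢  1101[q0]□ (head at position 4)
Step 5: δ(q0, □) = (q1, □, L)  ⊢  110[q1]1□ (head at position 3)
Step 6: δ(q1, 1) = (q1, 1, L)  ⊢  11[q1]01□ (head at position 2)

Final answer: [q0]0010 ⊢ 1[q0]010 ⊢ 11[q0]10 ⊢ 110[q0]0 ⊢ 1101[q0]□ ⊢ 110[q1]1□ ⊢ 11[q1]01□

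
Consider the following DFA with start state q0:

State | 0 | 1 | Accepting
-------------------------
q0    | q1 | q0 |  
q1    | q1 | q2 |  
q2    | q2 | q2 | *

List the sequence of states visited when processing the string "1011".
q0 → q0 → q1 → q2 → q2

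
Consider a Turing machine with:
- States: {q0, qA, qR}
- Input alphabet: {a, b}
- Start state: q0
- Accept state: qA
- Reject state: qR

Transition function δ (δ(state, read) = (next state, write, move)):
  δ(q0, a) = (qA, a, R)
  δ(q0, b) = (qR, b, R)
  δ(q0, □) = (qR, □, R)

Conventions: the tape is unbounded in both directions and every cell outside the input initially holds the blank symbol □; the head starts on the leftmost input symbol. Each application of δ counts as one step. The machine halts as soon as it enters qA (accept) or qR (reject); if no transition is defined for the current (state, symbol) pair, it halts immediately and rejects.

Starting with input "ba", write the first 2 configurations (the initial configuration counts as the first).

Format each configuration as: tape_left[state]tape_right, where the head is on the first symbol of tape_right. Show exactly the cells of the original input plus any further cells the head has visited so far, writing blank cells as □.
Step 0: [q0]ba (head at position 0)
Step 1: δ(q0, b) = (qR, b, R)  ⊢  b[qR]a (head at position 1)

Final answer: [q0]ba ⊢ b[qR]a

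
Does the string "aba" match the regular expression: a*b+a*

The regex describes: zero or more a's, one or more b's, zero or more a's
Yes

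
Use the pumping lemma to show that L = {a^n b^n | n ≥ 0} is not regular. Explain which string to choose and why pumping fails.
Language: L = {a^n b^n | n ≥ 0} (equal numbers of a's followed by b's)
Step 1: Assume for contradiction that L is regular, with pumping length p.
Step 2: Choose s = a^p b^p. Then s ∈ L (it has p a's followed by p b's) and |s| ≥ p.
Step 3: Consider any decomposition s = xyz with |xy| ≤ p and |y| > 0. Since |xy| ≤ p and the first p symbols of s are all a's, y = a^k for some k with 1 ≤ k ≤ p.
Step 4: Pumping up (i = 2): xy²z = a^(p+k) b^p, which has more a's than b's, so xy²z ∉ L.
This contradicts the pumping lemma, so L is not regular.

Final answer: Choose s = a^p b^p. Since |xy| ≤ p, y = a^k with k ≥ 1. Then xy²z = a^(p+k) b^p ∉ L.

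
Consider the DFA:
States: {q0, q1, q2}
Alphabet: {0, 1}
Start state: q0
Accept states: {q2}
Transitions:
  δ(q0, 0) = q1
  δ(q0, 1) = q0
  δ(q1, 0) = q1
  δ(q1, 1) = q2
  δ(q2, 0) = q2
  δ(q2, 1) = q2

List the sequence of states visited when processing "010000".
Starting at q0
Read '0': q0 -> q1
Read '1': q1 -> q2
Read '0': q2 -> q2
Read '0': q2 -> q2
Read '0': q2 -> q2
Read '0': q2 -> q2

Final answer: q0 -> q1 -> q2 -> q2 -> q2 -> q2 -> q2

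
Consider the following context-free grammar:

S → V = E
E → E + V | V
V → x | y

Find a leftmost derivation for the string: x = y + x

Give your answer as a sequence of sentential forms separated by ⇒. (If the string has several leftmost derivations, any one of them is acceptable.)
Start with S.
Step 1: the leftmost non-terminal is S; apply S → V = E:  V = E
Step 2: the leftmost non-terminal is V; apply V → x:  x = E
Step 3: the leftmost non-terminal is E; apply E → E + V:  x = E + V
Step 4: the leftmost non-terminal is E; apply E → V:  x = V + V
Step 5: the leftmost non-terminal is V; apply V → y:  x = y + V
Step 6: the leftmost non-terminal is V; apply V → x:  x = y + x

Final answer: S ⇒ V = E ⇒ x = E ⇒ x = E + V ⇒ x = V + V ⇒ x = y + V ⇒ x = y + x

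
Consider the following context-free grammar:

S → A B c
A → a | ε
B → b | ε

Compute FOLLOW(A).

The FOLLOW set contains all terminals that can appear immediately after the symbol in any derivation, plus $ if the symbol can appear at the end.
A occurs in S → A B c followed by B c. Add FIRST(B) minus ε = {b}; B is nullable (B → ε), so what follows B can also follow A: the terminal c. FOLLOW(A) = {b, c}.

Final answer: {b, c}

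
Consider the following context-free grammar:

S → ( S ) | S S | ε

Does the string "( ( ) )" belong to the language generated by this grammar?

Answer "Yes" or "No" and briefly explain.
A derivation exists: S ⇒ ( S ) ⇒ ( ( S ) ) ⇒ ( ( ) ) (using S → ( S ) twice, then S → ε).

Final answer: Yes - a valid derivation exists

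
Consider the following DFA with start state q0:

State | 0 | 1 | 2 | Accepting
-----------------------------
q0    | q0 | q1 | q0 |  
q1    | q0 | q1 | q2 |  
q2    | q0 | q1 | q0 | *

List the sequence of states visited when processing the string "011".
q0 → q0 → q1 → q1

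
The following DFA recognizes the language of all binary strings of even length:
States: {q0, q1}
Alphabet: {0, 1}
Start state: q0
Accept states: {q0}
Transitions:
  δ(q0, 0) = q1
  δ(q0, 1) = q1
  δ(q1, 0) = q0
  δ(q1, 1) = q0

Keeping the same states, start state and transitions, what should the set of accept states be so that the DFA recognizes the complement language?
The DFA is complete (every state has a transition on every symbol), so the complement
is recognized by the same DFA with accepting and non-accepting states swapped.
Original accept states: {q0}
Complement accept states = All states - Original accept states
= {q0, q1} - {q0}
= {q1}
Complement language: strings of ODD length

Final answer: {q1}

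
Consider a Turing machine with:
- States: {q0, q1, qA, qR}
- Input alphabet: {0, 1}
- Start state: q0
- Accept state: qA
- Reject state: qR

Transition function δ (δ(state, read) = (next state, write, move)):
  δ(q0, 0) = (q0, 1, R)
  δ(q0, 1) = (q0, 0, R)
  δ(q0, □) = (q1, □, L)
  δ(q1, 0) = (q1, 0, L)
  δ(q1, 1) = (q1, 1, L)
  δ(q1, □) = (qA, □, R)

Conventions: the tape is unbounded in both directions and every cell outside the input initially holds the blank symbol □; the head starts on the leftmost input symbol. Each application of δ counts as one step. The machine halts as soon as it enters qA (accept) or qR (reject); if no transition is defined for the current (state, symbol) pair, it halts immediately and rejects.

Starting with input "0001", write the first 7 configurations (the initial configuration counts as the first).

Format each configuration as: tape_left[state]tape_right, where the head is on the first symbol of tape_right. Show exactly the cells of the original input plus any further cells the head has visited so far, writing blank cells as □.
Step 0: [q0]0001 (head at position 0)
Step 1: δ(q0, 0) = (q0, 1, R)  ⊢  1[q0]001 (head at position 1)
Step 2: δ(q0, 0) = (q0, 1, R)  ⊢  11[q0]01 (head at position 2)
Step 3: δ(q0, 0) = (q0, 1, R)  ⊢  111[q0]1 (head at position 3)
Step 4: δ(q0, 1) = (q0, 0, R)  ⊢  1110[q0]□ (head at position 4)
Step 5: δ(q0, □) = (q1, □, L)  ⊢  111[q1]0□ (head at position 3)
Step 6: δ(q1, 0) = (q1, 0, L)  ⊢  11[q1]10□ (head at position 2)

Final answer: [q0]0001 ⊢ 1[q0]001 ⊢ 11[q0]01 ⊢ 111[q0]1 ⊢ 1110[q0]□ ⊢ 111[q1]0□ ⊢ 11[q1]10□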